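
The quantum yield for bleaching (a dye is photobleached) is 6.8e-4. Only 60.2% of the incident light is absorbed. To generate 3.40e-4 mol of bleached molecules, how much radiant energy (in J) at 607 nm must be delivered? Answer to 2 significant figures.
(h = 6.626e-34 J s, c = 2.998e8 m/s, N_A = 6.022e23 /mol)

1.6e5 J

Photons that must be absorbed: 3.40e-4 / 6.8e-4 = 0.5000 mol.
Incident photons needed: 0.5000 / 0.602 = 0.8306 mol.
Photon energy: hc/λ = 3.273e-19 J; per mole, 1.971e5 J mol⁻¹.
Energy required: 0.8306 × 1.971e5 = 1.6e5 J.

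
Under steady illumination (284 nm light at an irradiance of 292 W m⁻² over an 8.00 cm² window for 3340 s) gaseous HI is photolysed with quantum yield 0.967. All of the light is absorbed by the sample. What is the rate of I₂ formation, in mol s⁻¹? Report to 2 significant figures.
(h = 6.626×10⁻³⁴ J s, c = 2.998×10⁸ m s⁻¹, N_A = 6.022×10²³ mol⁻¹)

Photon energy at 284 nm: hc/λ = (6.626×10⁻³⁴)(2.998×10⁸)/(284×10⁻⁹) = 6.995×10⁻¹⁹ J.
Energy delivered: (292 W m⁻²)(8.00×10⁻⁴ m²)(3340 s) = 780.2 J.
Photons incident: 780.2 / 6.995×10⁻¹⁹ = 1.115×10²¹, i.e. 1.115×10²¹/6.022×10²³ = 0.001852 mol.
Product formed: 0.967 × 0.001852 = 0.001791 mol.
Rate: 0.001791 / 3340 s = 5.4×10⁻⁷ mol s⁻¹.

5.4×10⁻⁷ mol s⁻¹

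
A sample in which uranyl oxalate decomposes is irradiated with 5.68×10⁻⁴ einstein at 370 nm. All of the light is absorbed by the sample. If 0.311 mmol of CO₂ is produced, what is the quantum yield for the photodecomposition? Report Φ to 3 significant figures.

Φ = 0.548

Product: 0.311 mmol = 3.11×10⁻⁴ mol.
Φ = 3.11×10⁻⁴ mol / 5.68×10⁻⁴ mol photons = 0.548.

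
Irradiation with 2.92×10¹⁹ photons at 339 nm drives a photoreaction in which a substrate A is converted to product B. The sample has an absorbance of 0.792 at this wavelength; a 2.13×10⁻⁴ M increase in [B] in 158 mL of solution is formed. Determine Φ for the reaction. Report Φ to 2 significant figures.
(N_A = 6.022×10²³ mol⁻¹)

Φ = 0.83

Product: (2.13×10⁻⁴ M)(0.158 L) = 3.365×10⁻⁵ mol.
Moles of photons: 2.92×10¹⁹ / 6.022×10²³ = 4.849×10⁻⁵ mol.
Fraction absorbed: 1 − 10^(−0.792) = 0.8386.
Photons absorbed: 0.8386 × 4.849×10⁻⁵ = 4.066×10⁻⁵ mol.
Φ = 3.365×10⁻⁵ mol / 4.066×10⁻⁵ mol photons = 0.83.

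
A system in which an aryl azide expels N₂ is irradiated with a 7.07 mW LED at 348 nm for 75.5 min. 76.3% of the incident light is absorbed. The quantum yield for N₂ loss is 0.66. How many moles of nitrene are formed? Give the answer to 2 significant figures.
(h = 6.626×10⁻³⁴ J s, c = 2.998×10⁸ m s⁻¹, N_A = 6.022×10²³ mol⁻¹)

4.7×10⁻⁵ mol

Photon energy at 348 nm: hc/λ = (6.626×10⁻³⁴)(2.998×10⁸)/(348×10⁻⁹) = 5.708×10⁻¹⁹ J.
Energy delivered: (7.07 mW)(4530 s) = 32.03 J.
Photons incident: 32.03 / 5.708×10⁻¹⁹ = 5.611×10¹⁹, i.e. 5.611×10¹⁹/6.022×10²³ = 9.318×10⁻⁵ mol.
Photons absorbed: 0.763 × 9.318×10⁻⁵ = 7.110×10⁻⁵ mol.
Product: Φ × n_abs = 0.66 × 7.110×10⁻⁵ = 4.693×10⁻⁵ mol.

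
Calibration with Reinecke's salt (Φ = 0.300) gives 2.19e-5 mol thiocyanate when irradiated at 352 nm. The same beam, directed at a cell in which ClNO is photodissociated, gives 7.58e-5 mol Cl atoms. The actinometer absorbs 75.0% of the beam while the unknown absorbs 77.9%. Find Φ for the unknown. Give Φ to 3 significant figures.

Photons absorbed by the actinometer: 2.19e-5 / 0.300 = 7.300e-5 mol.
Incident flux: 7.300e-5 / 0.750 = 9.733e-5 einstein.
Absorbed by unknown: 0.779 × 9.733e-5 = 7.582e-5 mol.
Φ(unknown) = 7.58e-5 / 7.582e-5 = 1.00.

Φ = 1.00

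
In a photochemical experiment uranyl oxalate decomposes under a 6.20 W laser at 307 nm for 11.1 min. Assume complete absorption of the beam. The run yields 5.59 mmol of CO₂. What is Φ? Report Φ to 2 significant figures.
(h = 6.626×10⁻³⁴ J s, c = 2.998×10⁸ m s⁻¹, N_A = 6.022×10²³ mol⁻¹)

Product: 5.59 mmol = 0.00559 mol.
Photon energy at 307 nm: hc/λ = (6.626×10⁻³⁴)(2.998×10⁸)/(307×10⁻⁹) = 6.471×10⁻¹⁹ J.
Energy delivered: (6.20 W)(666 s) = 4129 J.
Photons incident: 4129 / 6.471×10⁻¹⁹ = 6.381×10²¹, i.e. 6.381×10²¹/6.022×10²³ = 0.01060 mol.
Φ = 0.00559 mol / 0.01060 mol photons = 0.53.

Φ = 0.53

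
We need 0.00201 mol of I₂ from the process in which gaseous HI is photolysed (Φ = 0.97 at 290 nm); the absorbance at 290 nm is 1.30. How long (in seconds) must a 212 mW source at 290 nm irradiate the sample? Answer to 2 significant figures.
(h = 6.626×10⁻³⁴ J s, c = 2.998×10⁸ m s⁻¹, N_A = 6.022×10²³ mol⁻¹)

Photons that must be absorbed: 0.00201 / 0.97 = 0.002072 mol.
Fraction absorbed: 1 − 10^(−1.30) = 0.9499.
Incident photons needed: 0.002072 / 0.9499 = 0.002181 mol.
Photon energy: hc/λ = 6.850×10⁻¹⁹ J; per mole, 4.125×10⁵ J mol⁻¹.
Energy required: 0.002181 × 4.125×10⁵ = 899.7 J.
Time: 899.7 J / 0.212 W = 4200 s.

t ≈ 4200 s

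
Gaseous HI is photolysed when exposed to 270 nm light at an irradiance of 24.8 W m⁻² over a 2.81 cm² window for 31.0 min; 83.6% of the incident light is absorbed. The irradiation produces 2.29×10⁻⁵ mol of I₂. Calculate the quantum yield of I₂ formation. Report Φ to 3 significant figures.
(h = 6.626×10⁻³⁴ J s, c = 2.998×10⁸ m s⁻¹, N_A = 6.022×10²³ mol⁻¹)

Photon energy at 270 nm: hc/λ = (6.626×10⁻³⁴)(2.998×10⁸)/(270×10⁻⁹) = 7.357×10⁻¹⁹ J.
Energy delivered: (24.8 W m⁻²)(2.81×10⁻⁴ m²)(1860 s) = 12.96 J.
Photons incident: 12.96 / 7.357×10⁻¹⁹ = 1.762×10¹⁹, i.e. 1.762×10¹⁹/6.022×10²³ = 2.926×10⁻⁵ mol.
Photons absorbed: 0.836 × 2.926×10⁻⁵ = 2.446×10⁻⁵ mol.
Φ = 2.29×10⁻⁵ mol / 2.446×10⁻⁵ mol photons = 0.936.

Φ = 0.936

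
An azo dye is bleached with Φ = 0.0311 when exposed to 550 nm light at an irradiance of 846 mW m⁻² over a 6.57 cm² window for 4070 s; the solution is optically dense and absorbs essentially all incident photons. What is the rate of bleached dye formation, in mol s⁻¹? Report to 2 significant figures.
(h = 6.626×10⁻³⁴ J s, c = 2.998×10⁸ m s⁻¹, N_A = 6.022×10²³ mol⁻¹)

Photon energy at 550 nm: hc/λ = (6.626×10⁻³⁴)(2.998×10⁸)/(550×10⁻⁹) = 3.612×10⁻¹⁹ J.
Energy delivered: (846 mW m⁻²)(6.57×10⁻⁴ m²)(4070 s) = 2.262 J.
Photons incident: 2.262 / 3.612×10⁻¹⁹ = 6.262×10¹⁸, i.e. 6.262×10¹⁸/6.022×10²³ = 1.040×10⁻⁵ mol.
Product formed: 0.0311 × 1.040×10⁻⁵ = 3.234×10⁻⁷ mol.
Rate: 3.234×10⁻⁷ / 4070 s = 7.9×10⁻¹¹ mol s⁻¹.

7.9×10⁻¹¹ mol s⁻¹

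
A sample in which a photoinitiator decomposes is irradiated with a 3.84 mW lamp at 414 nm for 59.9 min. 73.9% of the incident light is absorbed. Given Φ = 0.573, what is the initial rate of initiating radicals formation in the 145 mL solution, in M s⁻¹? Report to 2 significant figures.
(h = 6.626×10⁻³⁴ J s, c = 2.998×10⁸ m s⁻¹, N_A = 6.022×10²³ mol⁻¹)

Photon energy at 414 nm: hc/λ = (6.626×10⁻³⁴)(2.998×10⁸)/(414×10⁻⁹) = 4.798×10⁻¹⁹ J.
Energy delivered: (3.84 mW)(3594 s) = 13.80 J.
Photons incident: 13.80 / 4.798×10⁻¹⁹ = 2.876×10¹⁹, i.e. 2.876×10¹⁹/6.022×10²³ = 4.776×10⁻⁵ mol.
Photons absorbed: 0.739 × 4.776×10⁻⁵ = 3.529×10⁻⁵ mol.
Product formed: 0.573 × 3.529×10⁻⁵ = 2.022×10⁻⁵ mol.
Rate: 2.022×10⁻⁵ mol / (3594 s × 0.145 L) = 3.9×10⁻⁸ M s⁻¹.

3.9×10⁻⁸ M s⁻¹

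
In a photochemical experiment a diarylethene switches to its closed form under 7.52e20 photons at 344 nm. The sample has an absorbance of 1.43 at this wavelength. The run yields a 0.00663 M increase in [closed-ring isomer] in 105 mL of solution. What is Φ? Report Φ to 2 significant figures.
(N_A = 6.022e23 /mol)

Φ = 0.58

Product: (0.00663 M)(0.105 L) = 6.962e-4 mol.
Moles of photons: 7.52e20 / 6.022e23 = 0.001249 mol.
Fraction absorbed: 1 − 10^(−1.43) = 0.9628.
Photons absorbed: 0.9628 × 0.001249 = 0.001203 mol.
Φ = 6.962e-4 mol / 0.001203 mol photons = 0.58.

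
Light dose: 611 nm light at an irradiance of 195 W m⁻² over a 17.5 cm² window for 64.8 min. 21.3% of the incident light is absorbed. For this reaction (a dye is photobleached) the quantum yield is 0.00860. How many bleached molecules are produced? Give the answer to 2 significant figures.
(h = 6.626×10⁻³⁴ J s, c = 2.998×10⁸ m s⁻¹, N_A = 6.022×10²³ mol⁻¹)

7.5×10¹⁸ bleached molecules

Photon energy at 611 nm: hc/λ = (6.626×10⁻³⁴)(2.998×10⁸)/(611×10⁻⁹) = 3.251×10⁻¹⁹ J.
Energy delivered: (195 W m⁻²)(17.5×10⁻⁴ m²)(3888 s) = 1327 J.
Photons incident: 1327 / 3.251×10⁻¹⁹ = 4.082×10²¹, i.e. 4.082×10²¹/6.022×10²³ = 0.006778 mol.
Photons absorbed: 0.213 × 0.006778 = 0.001444 mol.
Product: Φ × n_abs = 0.00860 × 0.001444 = 1.242×10⁻⁵ mol.
As a count: 1.242×10⁻⁵ × 6.022×10²³ = 7.5×10¹⁸.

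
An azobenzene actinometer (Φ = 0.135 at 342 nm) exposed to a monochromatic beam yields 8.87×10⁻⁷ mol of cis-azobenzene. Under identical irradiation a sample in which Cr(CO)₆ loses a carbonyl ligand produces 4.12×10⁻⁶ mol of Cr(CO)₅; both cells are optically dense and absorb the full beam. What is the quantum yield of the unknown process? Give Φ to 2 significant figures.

Photons absorbed by the actinometer: 8.87×10⁻⁷ / 0.135 = 6.570×10⁻⁶ mol.
Φ(unknown) = 4.12×10⁻⁶ / 6.570×10⁻⁶ = 0.63.

Φ = 0.63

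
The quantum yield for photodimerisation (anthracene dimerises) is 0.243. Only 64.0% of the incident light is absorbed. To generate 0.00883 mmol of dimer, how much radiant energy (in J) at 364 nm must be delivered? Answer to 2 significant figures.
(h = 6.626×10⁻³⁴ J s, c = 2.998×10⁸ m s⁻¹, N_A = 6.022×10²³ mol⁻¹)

19 J

Product: 0.00883 mmol = 8.83×10⁻⁶ mol.
Photons that must be absorbed: 8.83×10⁻⁶ / 0.243 = 3.634×10⁻⁵ mol.
Incident photons needed: 3.634×10⁻⁵ / 0.640 = 5.678×10⁻⁵ mol.
Photon energy: hc/λ = 5.457×10⁻¹⁹ J; per mole, 3.286×10⁵ J mol⁻¹.
Energy required: 5.678×10⁻⁵ × 3.286×10⁵ = 19 J.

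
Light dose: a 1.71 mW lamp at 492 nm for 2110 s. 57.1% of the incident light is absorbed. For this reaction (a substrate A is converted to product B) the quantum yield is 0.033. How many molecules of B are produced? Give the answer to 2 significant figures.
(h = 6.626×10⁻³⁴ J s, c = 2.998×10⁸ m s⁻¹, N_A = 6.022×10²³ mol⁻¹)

Photon energy at 492 nm: hc/λ = (6.626×10⁻³⁴)(2.998×10⁸)/(492×10⁻⁹) = 4.038×10⁻¹⁹ J.
Energy delivered: (1.71 mW)(2110 s) = 3.608 J.
Photons incident: 3.608 / 4.038×10⁻¹⁹ = 8.935×10¹⁸, i.e. 8.935×10¹⁸/6.022×10²³ = 1.484×10⁻⁵ mol.
Photons absorbed: 0.571 × 1.484×10⁻⁵ = 8.474×10⁻⁶ mol.
Product: Φ × n_abs = 0.033 × 8.474×10⁻⁶ = 2.796×10⁻⁷ mol.
As a count: 2.796×10⁻⁷ × 6.022×10²³ = 1.7×10¹⁷.

1.7×10¹⁷ molecules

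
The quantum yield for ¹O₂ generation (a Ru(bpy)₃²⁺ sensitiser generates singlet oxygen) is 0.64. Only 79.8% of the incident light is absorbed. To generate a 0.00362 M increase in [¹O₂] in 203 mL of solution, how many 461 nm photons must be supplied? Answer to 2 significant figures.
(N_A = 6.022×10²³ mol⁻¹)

Product: (0.00362 M)(0.203 L) = 7.349×10⁻⁴ mol.
Photons that must be absorbed: 7.349×10⁻⁴ / 0.64 = 0.001148 mol.
Incident photons needed: 0.001148 / 0.798 = 0.001439 mol.
Photon count: 0.001439 × 6.022×10²³ = 8.7×10²⁰.

8.7×10²⁰ photons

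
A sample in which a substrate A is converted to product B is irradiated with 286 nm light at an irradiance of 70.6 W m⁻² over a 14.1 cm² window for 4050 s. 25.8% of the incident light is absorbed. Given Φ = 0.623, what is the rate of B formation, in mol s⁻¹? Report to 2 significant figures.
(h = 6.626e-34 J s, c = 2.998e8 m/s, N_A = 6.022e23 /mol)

3.8e-8 mol s⁻¹

Photon energy at 286 nm: hc/λ = (6.626e-34)(2.998e8)/(286e-9) = 6.946e-19 J.
Energy delivered: (70.6 W m⁻²)(14.1e-4 m²)(4050 s) = 403.2 J.
Photons incident: 403.2 / 6.946e-19 = 5.805e20, i.e. 5.805e20/6.022e23 = 9.640e-4 mol.
Photons absorbed: 0.258 × 9.640e-4 = 2.487e-4 mol.
Product formed: 0.623 × 2.487e-4 = 1.549e-4 mol.
Rate: 1.549e-4 / 4050 s = 3.8e-8 mol s⁻¹.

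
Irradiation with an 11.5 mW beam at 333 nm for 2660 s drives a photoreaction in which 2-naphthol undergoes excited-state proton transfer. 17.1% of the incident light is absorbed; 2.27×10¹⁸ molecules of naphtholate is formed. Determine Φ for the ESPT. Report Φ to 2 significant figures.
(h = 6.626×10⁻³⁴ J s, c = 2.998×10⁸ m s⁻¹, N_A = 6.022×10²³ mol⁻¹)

Φ = 0.26

Product: 2.27×10¹⁸ / 6.022×10²³ = 3.770×10⁻⁶ mol.
Photon energy at 333 nm: hc/λ = (6.626×10⁻³⁴)(2.998×10⁸)/(333×10⁻⁹) = 5.965×10⁻¹⁹ J.
Energy delivered: (11.5 mW)(2660 s) = 30.59 J.
Photons incident: 30.59 / 5.965×10⁻¹⁹ = 5.128×10¹⁹, i.e. 5.128×10¹⁹/6.022×10²³ = 8.515×10⁻⁵ mol.
Photons absorbed: 0.171 × 8.515×10⁻⁵ = 1.456×10⁻⁵ mol.
Φ = 3.770×10⁻⁶ mol / 1.456×10⁻⁵ mol photons = 0.26.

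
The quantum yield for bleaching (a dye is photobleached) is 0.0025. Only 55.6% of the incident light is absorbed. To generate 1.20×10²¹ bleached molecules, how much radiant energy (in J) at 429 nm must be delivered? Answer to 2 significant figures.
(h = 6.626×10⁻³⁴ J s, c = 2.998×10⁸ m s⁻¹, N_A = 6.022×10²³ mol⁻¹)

4.0×10⁵ J

Product: 1.20×10²¹ / 6.022×10²³ = 0.001993 mol.
Photons that must be absorbed: 0.001993 / 0.0025 = 0.7972 mol.
Incident photons needed: 0.7972 / 0.556 = 1.434 mol.
Photon energy: hc/λ = 4.630×10⁻¹⁹ J; per mole, 2.788×10⁵ J mol⁻¹.
Energy required: 1.434 × 2.788×10⁵ = 4.0×10⁵ J.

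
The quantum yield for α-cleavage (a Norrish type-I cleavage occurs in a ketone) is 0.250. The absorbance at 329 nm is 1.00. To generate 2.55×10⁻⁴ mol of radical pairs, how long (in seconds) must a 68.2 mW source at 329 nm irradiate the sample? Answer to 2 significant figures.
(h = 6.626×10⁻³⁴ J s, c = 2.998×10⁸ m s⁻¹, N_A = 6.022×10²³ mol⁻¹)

Photons that must be absorbed: 2.55×10⁻⁴ / 0.250 = 0.001020 mol.
Fraction absorbed: 1 − 10^(−1.00) = 0.9000.
Incident photons needed: 0.001020 / 0.9000 = 0.001133 mol.
Photon energy: hc/λ = 6.038×10⁻¹⁹ J; per mole, 3.636×10⁵ J mol⁻¹.
Energy required: 0.001133 × 3.636×10⁵ = 412.0 J.
Time: 412.0 J / 0.0682 W = 6000 s.

t ≈ 6000 s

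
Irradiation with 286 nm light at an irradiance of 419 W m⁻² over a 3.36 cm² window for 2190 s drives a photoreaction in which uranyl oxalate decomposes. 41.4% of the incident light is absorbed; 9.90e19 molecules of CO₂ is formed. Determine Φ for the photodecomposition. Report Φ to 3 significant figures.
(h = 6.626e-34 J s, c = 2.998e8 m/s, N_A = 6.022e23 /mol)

Product: 9.90e19 / 6.022e23 = 1.644e-4 mol.
Photon energy at 286 nm: hc/λ = (6.626e-34)(2.998e8)/(286e-9) = 6.946e-19 J.
Energy delivered: (419 W m⁻²)(3.36e-4 m²)(2190 s) = 308.3 J.
Photons incident: 308.3 / 6.946e-19 = 4.439e20, i.e. 4.439e20/6.022e23 = 7.371e-4 mol.
Photons absorbed: 0.414 × 7.371e-4 = 3.052e-4 mol.
Φ = 1.644e-4 mol / 3.052e-4 mol photons = 0.539.

Φ = 0.539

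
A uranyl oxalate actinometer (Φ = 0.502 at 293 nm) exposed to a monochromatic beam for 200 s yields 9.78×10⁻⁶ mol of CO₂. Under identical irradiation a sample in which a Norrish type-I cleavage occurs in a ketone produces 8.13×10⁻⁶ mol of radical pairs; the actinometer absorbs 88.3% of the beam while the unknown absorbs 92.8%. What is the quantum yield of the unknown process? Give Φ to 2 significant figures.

Φ = 0.40

Photons absorbed by the actinometer: 9.78×10⁻⁶ / 0.502 = 1.948×10⁻⁵ mol.
Incident flux: 1.948×10⁻⁵ / 0.883 = 2.206×10⁻⁵ einstein.
Absorbed by unknown: 0.928 × 2.206×10⁻⁵ = 2.047×10⁻⁵ mol.
Φ(unknown) = 8.13×10⁻⁶ / 2.047×10⁻⁵ = 0.40.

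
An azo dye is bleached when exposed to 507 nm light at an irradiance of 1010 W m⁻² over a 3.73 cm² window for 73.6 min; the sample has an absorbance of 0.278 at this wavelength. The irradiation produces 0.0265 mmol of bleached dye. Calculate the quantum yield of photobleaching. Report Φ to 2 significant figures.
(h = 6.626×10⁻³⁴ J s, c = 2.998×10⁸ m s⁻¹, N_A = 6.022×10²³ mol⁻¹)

Φ = 0.0079

Product: 0.0265 mmol = 2.65×10⁻⁵ mol.
Photon energy at 507 nm: hc/λ = (6.626×10⁻³⁴)(2.998×10⁸)/(507×10⁻⁹) = 3.918×10⁻¹⁹ J.
Energy delivered: (1010 W m⁻²)(3.73×10⁻⁴ m²)(4416 s) = 1664 J.
Photons incident: 1664 / 3.918×10⁻¹⁹ = 4.247×10²¹, i.e. 4.247×10²¹/6.022×10²³ = 0.007052 mol.
Fraction absorbed: 1 − 10^(−0.278) = 0.4728.
Photons absorbed: 0.4728 × 0.007052 = 0.003334 mol.
Φ = 2.65×10⁻⁵ mol / 0.003334 mol photons = 0.0079.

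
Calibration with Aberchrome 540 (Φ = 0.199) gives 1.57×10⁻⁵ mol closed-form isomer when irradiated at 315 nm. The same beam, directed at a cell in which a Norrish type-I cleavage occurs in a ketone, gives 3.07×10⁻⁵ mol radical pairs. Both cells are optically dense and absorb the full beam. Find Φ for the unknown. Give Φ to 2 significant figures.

Photons absorbed by the actinometer: 1.57×10⁻⁵ / 0.199 = 7.889×10⁻⁵ mol.
Φ(unknown) = 3.07×10⁻⁵ / 7.889×10⁻⁵ = 0.39.

Φ = 0.39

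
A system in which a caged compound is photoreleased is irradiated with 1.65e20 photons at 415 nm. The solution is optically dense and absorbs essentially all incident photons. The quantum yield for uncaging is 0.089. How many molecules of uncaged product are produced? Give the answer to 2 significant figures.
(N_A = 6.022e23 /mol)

1.5e19 molecules

Moles of photons: 1.65e20 / 6.022e23 = 2.740e-4 mol.
Product: Φ × n_abs = 0.089 × 2.740e-4 = 2.439e-5 mol.
As a count: 2.439e-5 × 6.022e23 = 1.5e19.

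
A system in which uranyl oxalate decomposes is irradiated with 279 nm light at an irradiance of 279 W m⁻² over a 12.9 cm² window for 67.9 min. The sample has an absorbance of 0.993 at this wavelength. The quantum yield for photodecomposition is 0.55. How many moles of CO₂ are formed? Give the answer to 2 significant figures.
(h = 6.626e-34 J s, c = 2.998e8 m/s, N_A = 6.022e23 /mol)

0.0017 mol

Photon energy at 279 nm: hc/λ = (6.626e-34)(2.998e8)/(279e-9) = 7.120e-19 J.
Energy delivered: (279 W m⁻²)(12.9e-4 m²)(4074 s) = 1466 J.
Photons incident: 1466 / 7.120e-19 = 2.059e21, i.e. 2.059e21/6.022e23 = 0.003419 mol.
Fraction absorbed: 1 − 10^(−0.993) = 0.8984.
Photons absorbed: 0.8984 × 0.003419 = 0.003072 mol.
Product: Φ × n_abs = 0.55 × 0.003072 = 0.001690 mol.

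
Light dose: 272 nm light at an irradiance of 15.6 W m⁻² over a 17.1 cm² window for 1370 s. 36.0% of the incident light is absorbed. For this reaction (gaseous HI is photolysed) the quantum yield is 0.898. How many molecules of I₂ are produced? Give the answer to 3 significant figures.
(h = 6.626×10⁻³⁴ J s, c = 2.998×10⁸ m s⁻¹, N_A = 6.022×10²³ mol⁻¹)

Photon energy at 272 nm: hc/λ = (6.626×10⁻³⁴)(2.998×10⁸)/(272×10⁻⁹) = 7.303×10⁻¹⁹ J.
Energy delivered: (15.6 W m⁻²)(17.1×10⁻⁴ m²)(1370 s) = 36.55 J.
Photons incident: 36.55 / 7.303×10⁻¹⁹ = 5.005×10¹⁹, i.e. 5.005×10¹⁹/6.022×10²³ = 8.311×10⁻⁵ mol.
Photons absorbed: 0.360 × 8.311×10⁻⁵ = 2.992×10⁻⁵ mol.
Product: Φ × n_abs = 0.898 × 2.992×10⁻⁵ = 2.687×10⁻⁵ mol.
As a count: 2.687×10⁻⁵ × 6.022×10²³ = 1.62×10¹⁹.

1.62×10¹⁹ molecules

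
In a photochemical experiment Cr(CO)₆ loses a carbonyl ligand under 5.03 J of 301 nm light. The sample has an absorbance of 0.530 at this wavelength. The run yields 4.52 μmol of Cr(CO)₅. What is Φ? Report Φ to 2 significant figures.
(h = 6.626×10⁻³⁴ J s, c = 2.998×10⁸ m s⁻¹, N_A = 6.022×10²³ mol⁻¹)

Φ = 0.51

Product: 4.52 μmol = 4.52×10⁻⁶ mol.
Photon energy at 301 nm: hc/λ = (6.626×10⁻³⁴)(2.998×10⁸)/(301×10⁻⁹) = 6.600×10⁻¹⁹ J.
Photons incident: 5.03 / 6.600×10⁻¹⁹ = 7.621×10¹⁸, i.e. 7.621×10¹⁸/6.022×10²³ = 1.266×10⁻⁵ mol.
Fraction absorbed: 1 − 10^(−0.530) = 0.7049.
Photons absorbed: 0.7049 × 1.266×10⁻⁵ = 8.924×10⁻⁶ mol.
Φ = 4.52×10⁻⁶ mol / 8.924×10⁻⁶ mol photons = 0.51.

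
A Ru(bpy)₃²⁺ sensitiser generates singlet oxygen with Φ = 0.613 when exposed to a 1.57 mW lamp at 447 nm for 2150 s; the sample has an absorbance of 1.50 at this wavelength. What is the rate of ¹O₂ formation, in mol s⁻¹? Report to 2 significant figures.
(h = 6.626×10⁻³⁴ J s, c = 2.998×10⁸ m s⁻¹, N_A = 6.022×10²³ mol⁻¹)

3.5×10⁻⁹ mol s⁻¹

Photon energy at 447 nm: hc/λ = (6.626×10⁻³⁴)(2.998×10⁸)/(447×10⁻⁹) = 4.444×10⁻¹⁹ J.
Energy delivered: (1.57 mW)(2150 s) = 3.376 J.
Photons incident: 3.376 / 4.444×10⁻¹⁹ = 7.597×10¹⁸, i.e. 7.597×10¹⁸/6.022×10²³ = 1.262×10⁻⁵ mol.
Fraction absorbed: 1 − 10^(−1.50) = 0.9684.
Photons absorbed: 0.9684 × 1.262×10⁻⁵ = 1.222×10⁻⁵ mol.
Product formed: 0.613 × 1.222×10⁻⁵ = 7.491×10⁻⁶ mol.
Rate: 7.491×10⁻⁶ / 2150 s = 3.5×10⁻⁹ mol s⁻¹.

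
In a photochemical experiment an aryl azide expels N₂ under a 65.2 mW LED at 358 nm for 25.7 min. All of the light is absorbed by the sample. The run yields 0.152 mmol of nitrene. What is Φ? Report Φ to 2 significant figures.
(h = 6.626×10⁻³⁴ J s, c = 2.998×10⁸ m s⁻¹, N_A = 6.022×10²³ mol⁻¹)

Φ = 0.51

Product: 0.152 mmol = 1.52×10⁻⁴ mol.
Photon energy at 358 nm: hc/λ = (6.626×10⁻³⁴)(2.998×10⁸)/(358×10⁻⁹) = 5.549×10⁻¹⁹ J.
Energy delivered: (65.2 mW)(1542 s) = 100.5 J.
Photons incident: 100.5 / 5.549×10⁻¹⁹ = 1.811×10²⁰, i.e. 1.811×10²⁰/6.022×10²³ = 3.007×10⁻⁴ mol.
Φ = 1.52×10⁻⁴ mol / 3.007×10⁻⁴ mol photons = 0.51.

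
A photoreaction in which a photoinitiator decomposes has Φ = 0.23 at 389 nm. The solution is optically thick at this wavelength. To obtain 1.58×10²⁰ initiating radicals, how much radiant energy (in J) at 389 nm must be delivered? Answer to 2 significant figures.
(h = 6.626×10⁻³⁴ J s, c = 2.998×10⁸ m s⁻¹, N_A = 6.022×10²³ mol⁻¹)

350 J

Product: 1.58×10²⁰ / 6.022×10²³ = 2.624×10⁻⁴ mol.
Photons that must be absorbed: 2.624×10⁻⁴ / 0.23 = 0.001141 mol.
Photon energy: hc/λ = 5.107×10⁻¹⁹ J; per mole, 3.075×10⁵ J mol⁻¹.
Energy required: 0.001141 × 3.075×10⁵ = 350 J.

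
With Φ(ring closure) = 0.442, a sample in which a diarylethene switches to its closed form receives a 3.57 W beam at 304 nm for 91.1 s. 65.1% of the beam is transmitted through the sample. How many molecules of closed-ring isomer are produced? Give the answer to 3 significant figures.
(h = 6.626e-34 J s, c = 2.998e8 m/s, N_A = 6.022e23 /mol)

Photon energy at 304 nm: hc/λ = (6.626e-34)(2.998e8)/(304e-9) = 6.534e-19 J.
Energy delivered: (3.57 W)(91.1 s) = 325.2 J.
Photons incident: 325.2 / 6.534e-19 = 4.977e20, i.e. 4.977e20/6.022e23 = 8.265e-4 mol.
Fraction absorbed: 1 − 65.1/100 = 0.3490.
Photons absorbed: 0.3490 × 8.265e-4 = 2.884e-4 mol.
Product: Φ × n_abs = 0.442 × 2.884e-4 = 1.275e-4 mol.
As a count: 1.275e-4 × 6.022e23 = 7.68e19.

7.68e19 molecules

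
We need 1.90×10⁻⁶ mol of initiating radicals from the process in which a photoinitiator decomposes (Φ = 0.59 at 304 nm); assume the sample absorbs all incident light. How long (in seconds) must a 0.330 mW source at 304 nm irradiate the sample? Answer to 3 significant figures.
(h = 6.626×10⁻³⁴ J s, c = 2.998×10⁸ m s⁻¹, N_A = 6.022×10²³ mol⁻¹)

t ≈ 3840 s

Photons that must be absorbed: 1.90×10⁻⁶ / 0.59 = 3.220×10⁻⁶ mol.
Photon energy: hc/λ = 6.534×10⁻¹⁹ J; per mole, 3.935×10⁵ J mol⁻¹.
Energy required: 3.220×10⁻⁶ × 3.935×10⁵ = 1.267 J.
Time: 1.267 J / 0.00033 W = 3840 s.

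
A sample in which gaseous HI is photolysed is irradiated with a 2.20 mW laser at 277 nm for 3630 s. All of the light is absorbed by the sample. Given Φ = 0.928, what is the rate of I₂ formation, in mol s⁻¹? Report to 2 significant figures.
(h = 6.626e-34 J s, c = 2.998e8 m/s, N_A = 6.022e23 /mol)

4.7e-9 mol s⁻¹

Photon energy at 277 nm: hc/λ = (6.626e-34)(2.998e8)/(277e-9) = 7.171e-19 J.
Energy delivered: (2.20 mW)(3630 s) = 7.986 J.
Photons incident: 7.986 / 7.171e-19 = 1.114e19, i.e. 1.114e19/6.022e23 = 1.850e-5 mol.
Product formed: 0.928 × 1.850e-5 = 1.717e-5 mol.
Rate: 1.717e-5 / 3630 s = 4.7e-9 mol s⁻¹.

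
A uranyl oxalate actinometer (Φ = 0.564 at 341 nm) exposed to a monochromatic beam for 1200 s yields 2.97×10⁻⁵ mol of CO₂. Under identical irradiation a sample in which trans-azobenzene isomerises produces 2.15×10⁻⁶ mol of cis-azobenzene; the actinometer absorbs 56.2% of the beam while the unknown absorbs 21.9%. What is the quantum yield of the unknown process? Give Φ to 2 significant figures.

Φ = 0.10

Photons absorbed by the actinometer: 2.97×10⁻⁵ / 0.564 = 5.266×10⁻⁵ mol.
Incident flux: 5.266×10⁻⁵ / 0.562 = 9.370×10⁻⁵ einstein.
Absorbed by unknown: 0.219 × 9.370×10⁻⁵ = 2.052×10⁻⁵ mol.
Φ(unknown) = 2.15×10⁻⁶ / 2.052×10⁻⁵ = 0.10.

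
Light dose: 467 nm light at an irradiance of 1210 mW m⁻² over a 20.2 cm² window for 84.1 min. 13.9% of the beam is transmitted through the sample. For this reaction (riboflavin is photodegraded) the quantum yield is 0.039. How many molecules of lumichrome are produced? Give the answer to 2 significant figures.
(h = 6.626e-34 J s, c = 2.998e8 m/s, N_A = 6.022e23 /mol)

Photon energy at 467 nm: hc/λ = (6.626e-34)(2.998e8)/(467e-9) = 4.254e-19 J.
Energy delivered: (1210 mW m⁻²)(20.2e-4 m²)(5046 s) = 12.33 J.
Photons incident: 12.33 / 4.254e-19 = 2.898e19, i.e. 2.898e19/6.022e23 = 4.812e-5 mol.
Fraction absorbed: 1 − 13.9/100 = 0.8610.
Photons absorbed: 0.8610 × 4.812e-5 = 4.143e-5 mol.
Product: Φ × n_abs = 0.039 × 4.143e-5 = 1.616e-6 mol.
As a count: 1.616e-6 × 6.022e23 = 9.7e17.

9.7e17 molecules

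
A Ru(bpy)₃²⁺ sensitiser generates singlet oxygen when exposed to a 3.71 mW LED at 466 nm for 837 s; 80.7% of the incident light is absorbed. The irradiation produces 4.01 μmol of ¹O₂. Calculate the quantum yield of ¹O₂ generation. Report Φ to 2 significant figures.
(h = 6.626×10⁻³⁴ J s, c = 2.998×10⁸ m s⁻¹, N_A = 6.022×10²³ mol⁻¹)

Product: 4.01 μmol = 4.01×10⁻⁶ mol.
Photon energy at 466 nm: hc/λ = (6.626×10⁻³⁴)(2.998×10⁸)/(466×10⁻⁹) = 4.263×10⁻¹⁹ J.
Energy delivered: (3.71 mW)(837 s) = 3.105 J.
Photons incident: 3.105 / 4.263×10⁻¹⁹ = 7.284×10¹⁸, i.e. 7.284×10¹⁸/6.022×10²³ = 1.210×10⁻⁵ mol.
Photons absorbed: 0.807 × 1.210×10⁻⁵ = 9.765×10⁻⁶ mol.
Φ = 4.01×10⁻⁶ mol / 9.765×10⁻⁶ mol photons = 0.41.

Φ = 0.41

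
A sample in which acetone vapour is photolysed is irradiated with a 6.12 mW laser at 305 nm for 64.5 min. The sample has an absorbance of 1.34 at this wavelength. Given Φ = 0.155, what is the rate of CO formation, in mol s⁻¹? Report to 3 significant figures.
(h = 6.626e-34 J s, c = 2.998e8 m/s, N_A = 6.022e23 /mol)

2.31e-9 mol s⁻¹

Photon energy at 305 nm: hc/λ = (6.626e-34)(2.998e8)/(305e-9) = 6.513e-19 J.
Energy delivered: (6.12 mW)(3870 s) = 23.68 J.
Photons incident: 23.68 / 6.513e-19 = 3.636e19, i.e. 3.636e19/6.022e23 = 6.038e-5 mol.
Fraction absorbed: 1 − 10^(−1.34) = 0.9543.
Photons absorbed: 0.9543 × 6.038e-5 = 5.762e-5 mol.
Product formed: 0.155 × 5.762e-5 = 8.931e-6 mol.
Rate: 8.931e-6 / 3870 s = 2.31e-9 mol s⁻¹.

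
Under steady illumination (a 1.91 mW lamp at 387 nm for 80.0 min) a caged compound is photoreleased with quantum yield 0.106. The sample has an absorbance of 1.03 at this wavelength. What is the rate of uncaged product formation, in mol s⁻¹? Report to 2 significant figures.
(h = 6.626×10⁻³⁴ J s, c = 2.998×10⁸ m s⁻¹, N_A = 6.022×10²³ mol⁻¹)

5.9×10⁻¹⁰ mol s⁻¹

Photon energy at 387 nm: hc/λ = (6.626×10⁻³⁴)(2.998×10⁸)/(387×10⁻⁹) = 5.133×10⁻¹⁹ J.
Energy delivered: (1.91 mW)(4800 s) = 9.168 J.
Photons incident: 9.168 / 5.133×10⁻¹⁹ = 1.786×10¹⁹, i.e. 1.786×10¹⁹/6.022×10²³ = 2.966×10⁻⁵ mol.
Fraction absorbed: 1 − 10^(−1.03) = 0.9067.
Photons absorbed: 0.9067 × 2.966×10⁻⁵ = 2.689×10⁻⁵ mol.
Product formed: 0.106 × 2.689×10⁻⁵ = 2.850×10⁻⁶ mol.
Rate: 2.850×10⁻⁶ / 4800 s = 5.9×10⁻¹⁰ mol s⁻¹.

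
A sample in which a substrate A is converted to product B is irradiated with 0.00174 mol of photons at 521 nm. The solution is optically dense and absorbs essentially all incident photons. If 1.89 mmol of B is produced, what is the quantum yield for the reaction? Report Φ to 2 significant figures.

Φ = 1.1

Product: 1.89 mmol = 0.00189 mol.
Φ = 0.00189 mol / 0.00174 mol photons = 1.1.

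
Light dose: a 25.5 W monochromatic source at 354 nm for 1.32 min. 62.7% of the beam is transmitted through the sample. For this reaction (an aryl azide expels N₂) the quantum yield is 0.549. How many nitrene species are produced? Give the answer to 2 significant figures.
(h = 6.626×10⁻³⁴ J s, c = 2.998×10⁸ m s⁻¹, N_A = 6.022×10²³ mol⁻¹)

7.4×10²⁰ species

Photon energy at 354 nm: hc/λ = (6.626×10⁻³⁴)(2.998×10⁸)/(354×10⁻⁹) = 5.612×10⁻¹⁹ J.
Energy delivered: (25.5 W)(79.2 s) = 2020 J.
Photons incident: 2020 / 5.612×10⁻¹⁹ = 3.599×10²¹, i.e. 3.599×10²¹/6.022×10²³ = 0.005976 mol.
Fraction absorbed: 1 − 62.7/100 = 0.3730.
Photons absorbed: 0.3730 × 0.005976 = 0.002229 mol.
Product: Φ × n_abs = 0.549 × 0.002229 = 0.001224 mol.
As a count: 0.001224 × 6.022×10²³ = 7.4×10²⁰.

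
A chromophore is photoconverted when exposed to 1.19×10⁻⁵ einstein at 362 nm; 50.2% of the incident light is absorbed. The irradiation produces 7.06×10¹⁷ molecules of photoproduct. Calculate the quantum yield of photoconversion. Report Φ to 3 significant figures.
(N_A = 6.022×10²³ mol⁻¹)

Φ = 0.196

Product: 7.06×10¹⁷ / 6.022×10²³ = 1.172×10⁻⁶ mol.
Photons absorbed: 0.502 × 1.19×10⁻⁵ = 5.974×10⁻⁶ mol.
Φ = 1.172×10⁻⁶ mol / 5.974×10⁻⁶ mol photons = 0.196.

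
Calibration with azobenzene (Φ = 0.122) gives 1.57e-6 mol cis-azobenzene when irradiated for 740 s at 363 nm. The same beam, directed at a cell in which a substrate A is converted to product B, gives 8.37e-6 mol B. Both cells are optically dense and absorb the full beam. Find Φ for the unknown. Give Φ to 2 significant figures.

Photons absorbed by the actinometer: 1.57e-6 / 0.122 = 1.287e-5 mol.
Φ(unknown) = 8.37e-6 / 1.287e-5 = 0.65.

Φ = 0.65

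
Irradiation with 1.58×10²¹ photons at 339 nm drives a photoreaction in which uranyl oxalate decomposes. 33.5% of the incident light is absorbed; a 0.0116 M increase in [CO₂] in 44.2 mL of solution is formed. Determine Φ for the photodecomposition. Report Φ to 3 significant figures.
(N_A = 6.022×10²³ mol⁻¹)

Product: (0.0116 M)(0.0442 L) = 5.127×10⁻⁴ mol.
Moles of photons: 1.58×10²¹ / 6.022×10²³ = 0.002624 mol.
Photons absorbed: 0.335 × 0.002624 = 8.790×10⁻⁴ mol.
Φ = 5.127×10⁻⁴ mol / 8.790×10⁻⁴ mol photons = 0.583.

Φ = 0.583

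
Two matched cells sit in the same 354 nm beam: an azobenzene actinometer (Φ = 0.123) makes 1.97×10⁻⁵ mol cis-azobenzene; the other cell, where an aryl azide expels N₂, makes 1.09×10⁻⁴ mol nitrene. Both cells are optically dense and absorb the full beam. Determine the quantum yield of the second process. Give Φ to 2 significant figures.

Photons absorbed by the actinometer: 1.97×10⁻⁵ / 0.123 = 1.602×10⁻⁴ mol.
Φ(unknown) = 1.09×10⁻⁴ / 1.602×10⁻⁴ = 0.68.

Φ = 0.68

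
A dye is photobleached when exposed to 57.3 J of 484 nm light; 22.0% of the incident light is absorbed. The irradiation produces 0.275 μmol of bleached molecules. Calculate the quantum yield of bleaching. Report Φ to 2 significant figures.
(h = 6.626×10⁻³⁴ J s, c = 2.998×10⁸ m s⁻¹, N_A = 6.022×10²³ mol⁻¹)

Product: 0.275 μmol = 2.75×10⁻⁷ mol.
Photon energy at 484 nm: hc/λ = (6.626×10⁻³⁴)(2.998×10⁸)/(484×10⁻⁹) = 4.104×10⁻¹⁹ J.
Photons incident: 57.3 / 4.104×10⁻¹⁹ = 1.396×10²⁰, i.e. 1.396×10²⁰/6.022×10²³ = 2.318×10⁻⁴ mol.
Photons absorbed: 0.220 × 2.318×10⁻⁴ = 5.100×10⁻⁵ mol.
Φ = 2.75×10⁻⁷ mol / 5.100×10⁻⁵ mol photons = 0.0054.

Φ = 0.0054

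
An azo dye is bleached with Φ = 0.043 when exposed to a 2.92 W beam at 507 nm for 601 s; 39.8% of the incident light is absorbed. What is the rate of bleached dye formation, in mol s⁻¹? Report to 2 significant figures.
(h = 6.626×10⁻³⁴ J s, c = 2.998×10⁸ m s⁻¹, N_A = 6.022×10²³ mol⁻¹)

Photon energy at 507 nm: hc/λ = (6.626×10⁻³⁴)(2.998×10⁸)/(507×10⁻⁹) = 3.918×10⁻¹⁹ J.
Energy delivered: (2.92 W)(601 s) = 1755 J.
Photons incident: 1755 / 3.918×10⁻¹⁹ = 4.479×10²¹, i.e. 4.479×10²¹/6.022×10²³ = 0.007438 mol.
Photons absorbed: 0.398 × 0.007438 = 0.002960 mol.
Product formed: 0.043 × 0.002960 = 1.273×10⁻⁴ mol.
Rate: 1.273×10⁻⁴ / 601 s = 2.1×10⁻⁷ mol s⁻¹.

2.1×10⁻⁷ mol s⁻¹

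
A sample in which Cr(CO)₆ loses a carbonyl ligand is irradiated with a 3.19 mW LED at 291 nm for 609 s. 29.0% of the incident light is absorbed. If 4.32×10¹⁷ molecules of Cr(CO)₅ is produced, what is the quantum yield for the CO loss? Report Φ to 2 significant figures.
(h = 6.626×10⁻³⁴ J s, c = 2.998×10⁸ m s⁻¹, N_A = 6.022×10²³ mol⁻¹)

Product: 4.32×10¹⁷ / 6.022×10²³ = 7.174×10⁻⁷ mol.
Photon energy at 291 nm: hc/λ = (6.626×10⁻³⁴)(2.998×10⁸)/(291×10⁻⁹) = 6.826×10⁻¹⁹ J.
Energy delivered: (3.19 mW)(609 s) = 1.943 J.
Photons incident: 1.943 / 6.826×10⁻¹⁹ = 2.846×10¹⁸, i.e. 2.846×10¹⁸/6.022×10²³ = 4.726×10⁻⁶ mol.
Photons absorbed: 0.290 × 4.726×10⁻⁶ = 1.371×10⁻⁶ mol.
Φ = 7.174×10⁻⁷ mol / 1.371×10⁻⁶ mol photons = 0.52.

Φ = 0.52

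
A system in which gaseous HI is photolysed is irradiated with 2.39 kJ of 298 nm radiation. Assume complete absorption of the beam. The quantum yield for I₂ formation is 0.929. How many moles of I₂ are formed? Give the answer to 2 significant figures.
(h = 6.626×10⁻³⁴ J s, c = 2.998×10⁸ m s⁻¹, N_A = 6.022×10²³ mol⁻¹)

Photon energy at 298 nm: hc/λ = (6.626×10⁻³⁴)(2.998×10⁸)/(298×10⁻⁹) = 6.666×10⁻¹⁹ J.
Incident energy: 2.39 kJ = 2390 J.
Photons incident: 2390 / 6.666×10⁻¹⁹ = 3.585×10²¹, i.e. 3.585×10²¹/6.022×10²³ = 0.005953 mol.
Product: Φ × n_abs = 0.929 × 0.005953 = 0.005530 mol.

0.0055 mol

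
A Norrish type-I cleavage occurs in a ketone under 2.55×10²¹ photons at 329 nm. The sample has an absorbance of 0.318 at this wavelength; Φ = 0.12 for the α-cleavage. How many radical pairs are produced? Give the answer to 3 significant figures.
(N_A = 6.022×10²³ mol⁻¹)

1.59×10²⁰ radical pairs

Moles of photons: 2.55×10²¹ / 6.022×10²³ = 0.004234 mol.
Fraction absorbed: 1 − 10^(−0.318) = 0.5192.
Photons absorbed: 0.5192 × 0.004234 = 0.002198 mol.
Product: Φ × n_abs = 0.12 × 0.002198 = 2.638×10⁻⁴ mol.
As a count: 2.638×10⁻⁴ × 6.022×10²³ = 1.59×10²⁰.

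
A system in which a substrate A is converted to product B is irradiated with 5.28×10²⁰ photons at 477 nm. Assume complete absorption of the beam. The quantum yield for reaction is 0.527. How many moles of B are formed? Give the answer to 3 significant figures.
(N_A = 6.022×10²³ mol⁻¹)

Moles of photons: 5.28×10²⁰ / 6.022×10²³ = 8.768×10⁻⁴ mol.
Product: Φ × n_abs = 0.527 × 8.768×10⁻⁴ = 4.621×10⁻⁴ mol.

4.62×10⁻⁴ mol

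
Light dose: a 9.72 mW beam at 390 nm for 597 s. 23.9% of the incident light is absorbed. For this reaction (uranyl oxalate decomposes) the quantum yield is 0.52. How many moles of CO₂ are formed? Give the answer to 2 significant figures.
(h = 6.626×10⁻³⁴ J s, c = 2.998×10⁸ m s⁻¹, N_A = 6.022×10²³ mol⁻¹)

Photon energy at 390 nm: hc/λ = (6.626×10⁻³⁴)(2.998×10⁸)/(390×10⁻⁹) = 5.094×10⁻¹⁹ J.
Energy delivered: (9.72 mW)(597 s) = 5.803 J.
Photons incident: 5.803 / 5.094×10⁻¹⁹ = 1.139×10¹⁹, i.e. 1.139×10¹⁹/6.022×10²³ = 1.891×10⁻⁵ mol.
Photons absorbed: 0.239 × 1.891×10⁻⁵ = 4.519×10⁻⁶ mol.
Product: Φ × n_abs = 0.52 × 4.519×10⁻⁶ = 2.350×10⁻⁶ mol.

2.4×10⁻⁶ mol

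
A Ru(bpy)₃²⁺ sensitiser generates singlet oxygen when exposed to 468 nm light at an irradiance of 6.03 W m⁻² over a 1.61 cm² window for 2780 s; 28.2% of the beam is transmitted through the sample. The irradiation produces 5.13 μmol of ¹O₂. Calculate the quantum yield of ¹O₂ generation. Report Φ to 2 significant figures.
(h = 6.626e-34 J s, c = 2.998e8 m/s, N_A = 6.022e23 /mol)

Product: 5.13 μmol = 5.13e-6 mol.
Photon energy at 468 nm: hc/λ = (6.626e-34)(2.998e8)/(468e-9) = 4.245e-19 J.
Energy delivered: (6.03 W m⁻²)(1.61e-4 m²)(2780 s) = 2.699 J.
Photons incident: 2.699 / 4.245e-19 = 6.358e18, i.e. 6.358e18/6.022e23 = 1.056e-5 mol.
Fraction absorbed: 1 − 28.2/100 = 0.7180.
Photons absorbed: 0.7180 × 1.056e-5 = 7.582e-6 mol.
Φ = 5.13e-6 mol / 7.582e-6 mol photons = 0.68.

Φ = 0.68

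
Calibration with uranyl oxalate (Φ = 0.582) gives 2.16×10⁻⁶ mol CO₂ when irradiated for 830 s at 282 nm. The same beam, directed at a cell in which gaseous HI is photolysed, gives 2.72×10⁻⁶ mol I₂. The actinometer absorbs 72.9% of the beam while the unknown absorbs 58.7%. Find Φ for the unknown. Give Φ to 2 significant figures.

Φ = 0.91

Photons absorbed by the actinometer: 2.16×10⁻⁶ / 0.582 = 3.711×10⁻⁶ mol.
Incident flux: 3.711×10⁻⁶ / 0.729 = 5.091×10⁻⁶ einstein.
Absorbed by unknown: 0.587 × 5.091×10⁻⁶ = 2.988×10⁻⁶ mol.
Φ(unknown) = 2.72×10⁻⁶ / 2.988×10⁻⁶ = 0.91.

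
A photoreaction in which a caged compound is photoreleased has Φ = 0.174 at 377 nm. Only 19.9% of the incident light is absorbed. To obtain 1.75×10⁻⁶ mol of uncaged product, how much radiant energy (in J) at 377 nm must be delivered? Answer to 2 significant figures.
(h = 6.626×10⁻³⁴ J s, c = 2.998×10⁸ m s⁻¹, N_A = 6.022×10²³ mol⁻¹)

16 J

Photons that must be absorbed: 1.75×10⁻⁶ / 0.174 = 1.006×10⁻⁵ mol.
Incident photons needed: 1.006×10⁻⁵ / 0.199 = 5.055×10⁻⁵ mol.
Photon energy: hc/λ = 5.269×10⁻¹⁹ J; per mole, 3.173×10⁵ J mol⁻¹.
Energy required: 5.055×10⁻⁵ × 3.173×10⁵ = 16 J.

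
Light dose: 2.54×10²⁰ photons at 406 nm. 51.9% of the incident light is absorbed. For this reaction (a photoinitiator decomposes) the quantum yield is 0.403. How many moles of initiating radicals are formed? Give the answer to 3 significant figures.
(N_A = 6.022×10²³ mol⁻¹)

Moles of photons: 2.54×10²⁰ / 6.022×10²³ = 4.218×10⁻⁴ mol.
Photons absorbed: 0.519 × 4.218×10⁻⁴ = 2.189×10⁻⁴ mol.
Product: Φ × n_abs = 0.403 × 2.189×10⁻⁴ = 8.822×10⁻⁵ mol.

8.82×10⁻⁵ mol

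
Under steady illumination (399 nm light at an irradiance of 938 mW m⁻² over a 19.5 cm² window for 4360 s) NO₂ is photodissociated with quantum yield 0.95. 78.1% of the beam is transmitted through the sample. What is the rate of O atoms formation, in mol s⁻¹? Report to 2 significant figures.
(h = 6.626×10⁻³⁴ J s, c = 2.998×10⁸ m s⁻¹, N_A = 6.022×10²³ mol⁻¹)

Photon energy at 399 nm: hc/λ = (6.626×10⁻³⁴)(2.998×10⁸)/(399×10⁻⁹) = 4.979×10⁻¹⁹ J.
Energy delivered: (938 mW m⁻²)(19.5×10⁻⁴ m²)(4360 s) = 7.975 J.
Photons incident: 7.975 / 4.979×10⁻¹⁹ = 1.602×10¹⁹, i.e. 1.602×10¹⁹/6.022×10²³ = 2.660×10⁻⁵ mol.
Fraction absorbed: 1 − 78.1/100 = 0.2190.
Photons absorbed: 0.2190 × 2.660×10⁻⁵ = 5.825×10⁻⁶ mol.
Product formed: 0.95 × 5.825×10⁻⁶ = 5.534×10⁻⁶ mol.
Rate: 5.534×10⁻⁶ / 4360 s = 1.3×10⁻⁹ mol s⁻¹.

1.3×10⁻⁹ mol s⁻¹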